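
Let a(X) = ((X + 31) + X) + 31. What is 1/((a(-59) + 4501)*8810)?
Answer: 1/39160450 ≈ 2.5536e-8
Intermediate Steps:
a(X) = 62 + 2*X (a(X) = ((31 + X) + X) + 31 = (31 + 2*X) + 31 = 62 + 2*X)
1/((a(-59) + 4501)*8810) = 1/(((62 + 2*(-59)) + 4501)*8810) = (1/8810)/((62 - 118) + 4501) = (1/8810)/(-56 + 4501) = (1/8810)/4445 = (1/4445)*(1/8810) = 1/39160450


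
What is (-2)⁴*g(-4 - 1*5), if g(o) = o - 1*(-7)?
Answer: -32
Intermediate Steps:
g(o) = 7 + o (g(o) = o + 7 = 7 + o)
(-2)⁴*g(-4 - 1*5) = (-2)⁴*(7 + (-4 - 1*5)) = 16*(7 + (-4 - 5)) = 16*(7 - 9) = 16*(-2) = -32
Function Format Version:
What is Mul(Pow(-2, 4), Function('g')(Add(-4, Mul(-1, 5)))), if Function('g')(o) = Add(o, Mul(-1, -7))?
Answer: -32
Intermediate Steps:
Function('g')(o) = Add(7, o) (Function('g')(o) = Add(o, 7) = Add(7, o))
Mul(Pow(-2, 4), Function('g')(Add(-4, Mul(-1, 5)))) = Mul(Pow(-2, 4), Add(7, Add(-4, Mul(-1, 5)))) = Mul(16, Add(7, Add(-4, -5))) = Mul(16, Add(7, -9)) = Mul(16, -2) = -32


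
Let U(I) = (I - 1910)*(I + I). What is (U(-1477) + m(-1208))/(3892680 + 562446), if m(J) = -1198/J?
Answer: 6043140191/2690896104 ≈ 2.2458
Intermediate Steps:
U(I) = 2*I*(-1910 + I) (U(I) = (-1910 + I)*(2*I) = 2*I*(-1910 + I))
(U(-1477) + m(-1208))/(3892680 + 562446) = (2*(-1477)*(-1910 - 1477) - 1198/(-1208))/(3892680 + 562446) = (2*(-1477)*(-3387) - 1198*(-1/1208))/4455126 = (10005198 + 599/604)*(1/4455126) = (6043140191/604)*(1/4455126) = 6043140191/2690896104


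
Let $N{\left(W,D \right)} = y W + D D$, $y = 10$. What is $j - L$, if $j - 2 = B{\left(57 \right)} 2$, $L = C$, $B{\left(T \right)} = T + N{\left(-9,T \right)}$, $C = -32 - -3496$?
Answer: $2970$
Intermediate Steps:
$N{\left(W,D \right)} = D^{2} + 10 W$ ($N{\left(W,D \right)} = 10 W + D D = 10 W + D^{2} = D^{2} + 10 W$)
$C = 3464$ ($C = -32 + 3496 = 3464$)
$B{\left(T \right)} = -90 + T + T^{2}$ ($B{\left(T \right)} = T + \left(T^{2} + 10 \left(-9\right)\right) = T + \left(T^{2} - 90\right) = T + \left(-90 + T^{2}\right) = -90 + T + T^{2}$)
$L = 3464$
$j = 6434$ ($j = 2 + \left(-90 + 57 + 57^{2}\right) 2 = 2 + \left(-90 + 57 + 3249\right) 2 = 2 + 3216 \cdot 2 = 2 + 6432 = 6434$)
$j - L = 6434 - 3464 = 2970$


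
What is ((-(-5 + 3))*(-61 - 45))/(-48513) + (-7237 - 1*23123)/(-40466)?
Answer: 740716736/981563529 ≈ 0.75463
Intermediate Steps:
((-(-5 + 3))*(-61 - 45))/(-48513) + (-7237 - 1*23123)/(-40466) = (-1*(-2)*(-106))*(-1/48513) + (-7237 - 23123)*(-1/40466) = (2*(-106))*(-1/48513) - 30360*(-1/40466) = -212*(-1/48513) + 15180/20233 = 212/48513 + 15180/20233 = 740716736/981563529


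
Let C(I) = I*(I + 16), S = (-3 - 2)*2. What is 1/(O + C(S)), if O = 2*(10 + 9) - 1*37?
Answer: -1/59 ≈ -0.016949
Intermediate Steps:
S = -10 (S = -5*2 = -10)
O = 1 (O = 2*19 - 37 = 38 - 37 = 1)
C(I) = I*(16 + I)
1/(O + C(S)) = 1/(1 - 10*(16 - 10)) = 1/(1 - 10*6) = 1/(1 - 60) = 1/(-59) = -1/59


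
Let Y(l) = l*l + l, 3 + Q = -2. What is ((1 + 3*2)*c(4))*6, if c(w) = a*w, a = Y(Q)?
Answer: 3360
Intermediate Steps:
Q = -5 (Q = -3 - 2 = -5)
Y(l) = l + l² (Y(l) = l² + l = l + l²)
a = 20 (a = -5*(1 - 5) = -5*(-4) = 20)
c(w) = 20*w
((1 + 3*2)*c(4))*6 = ((1 + 3*2)*(20*4))*6 = ((1 + 6)*80)*6 = (7*80)*6 = 560*6 = 3360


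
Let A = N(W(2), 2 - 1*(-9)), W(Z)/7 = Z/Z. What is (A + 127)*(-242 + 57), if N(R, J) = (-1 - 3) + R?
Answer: -24050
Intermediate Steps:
W(Z) = 7 (W(Z) = 7*(Z/Z) = 7*1 = 7)
N(R, J) = -4 + R
A = 3 (A = -4 + 7 = 3)
(A + 127)*(-242 + 57) = (3 + 127)*(-242 + 57) = 130*(-185) = -24050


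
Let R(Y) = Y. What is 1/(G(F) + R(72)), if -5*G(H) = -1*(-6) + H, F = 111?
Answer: 5/243 ≈ 0.020576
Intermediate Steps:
G(H) = -6/5 - H/5 (G(H) = -(-1*(-6) + H)/5 = -(6 + H)/5 = -6/5 - H/5)
1/(G(F) + R(72)) = 1/((-6/5 - ⅕*111) + 72) = 1/((-6/5 - 111/5) + 72) = 1/(-117/5 + 72) = 1/(243/5) = 5/243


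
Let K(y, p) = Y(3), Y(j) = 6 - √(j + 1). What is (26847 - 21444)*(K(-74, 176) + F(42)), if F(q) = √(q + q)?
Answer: 21612 + 10806*√21 ≈ 71131.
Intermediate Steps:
Y(j) = 6 - √(1 + j)
F(q) = √2*√q (F(q) = √(2*q) = √2*√q)
K(y, p) = 4 (K(y, p) = 6 - √(1 + 3) = 6 - √4 = 6 - 1*2 = 6 - 2 = 4)
(26847 - 21444)*(K(-74, 176) + F(42)) = (26847 - 21444)*(4 + √2*√42) = 5403*(4 + 2*√21) = 21612 + 10806*√21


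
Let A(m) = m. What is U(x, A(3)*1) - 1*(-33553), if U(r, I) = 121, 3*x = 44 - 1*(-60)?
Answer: 33674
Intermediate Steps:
x = 104/3 (x = (44 - 1*(-60))/3 = (44 + 60)/3 = (⅓)*104 = 104/3 ≈ 34.667)
U(x, A(3)*1) - 1*(-33553) = 121 - 1*(-33553) = 121 + 33553 = 33674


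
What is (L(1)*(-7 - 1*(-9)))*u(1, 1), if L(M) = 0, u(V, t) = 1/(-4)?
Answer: 0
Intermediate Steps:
u(V, t) = -¼
(L(1)*(-7 - 1*(-9)))*u(1, 1) = (0*(-7 - 1*(-9)))*(-¼) = (0*(-7 + 9))*(-¼) = (0*2)*(-¼) = 0*(-¼) = 0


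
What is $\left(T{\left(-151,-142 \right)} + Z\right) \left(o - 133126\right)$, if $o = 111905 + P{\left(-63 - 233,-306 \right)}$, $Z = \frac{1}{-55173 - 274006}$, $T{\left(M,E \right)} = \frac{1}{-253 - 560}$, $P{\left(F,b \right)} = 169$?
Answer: $\frac{6946991584}{267622527} \approx 25.958$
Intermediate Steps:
$T{\left(M,E \right)} = - \frac{1}{813}$ ($T{\left(M,E \right)} = \frac{1}{-813} = - \frac{1}{813}$)
$Z = - \frac{1}{329179}$ ($Z = \frac{1}{-329179} = - \frac{1}{329179} \approx -3.0379 \cdot 10^{-6}$)
$o = 112074$ ($o = 111905 + 169 = 112074$)
$\left(T{\left(-151,-142 \right)} + Z\right) \left(o - 133126\right) = \left(- \frac{1}{813} - \frac{1}{329179}\right) \left(112074 - 133126\right) = \left(- \frac{329992}{267622527}\right) \left(-21052\right) = \frac{6946991584}{267622527}$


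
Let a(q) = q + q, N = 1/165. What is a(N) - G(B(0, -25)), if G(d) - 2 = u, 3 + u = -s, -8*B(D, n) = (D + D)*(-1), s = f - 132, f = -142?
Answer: -45043/165 ≈ -272.99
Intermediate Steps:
N = 1/165 ≈ 0.0060606
s = -274 (s = -142 - 132 = -274)
B(D, n) = D/4 (B(D, n) = -(D + D)*(-1)/8 = -2*D*(-1)/8 = -(-1)*D/4 = D/4)
u = 271 (u = -3 - 1*(-274) = -3 + 274 = 271)
G(d) = 273 (G(d) = 2 + 271 = 273)
a(q) = 2*q
a(N) - G(B(0, -25)) = 2*(1/165) - 1*273 = 2/165 - 273 = -45043/165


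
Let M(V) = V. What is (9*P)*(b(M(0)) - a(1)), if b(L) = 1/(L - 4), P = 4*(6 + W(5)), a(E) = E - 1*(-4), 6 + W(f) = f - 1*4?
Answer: -189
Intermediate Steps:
W(f) = -10 + f (W(f) = -6 + (f - 1*4) = -6 + (f - 4) = -6 + (-4 + f) = -10 + f)
a(E) = 4 + E (a(E) = E + 4 = 4 + E)
P = 4 (P = 4*(6 + (-10 + 5)) = 4*(6 - 5) = 4*1 = 4)
b(L) = 1/(-4 + L)
(9*P)*(b(M(0)) - a(1)) = (9*4)*(1/(-4 + 0) - (4 + 1)) = 36*(1/(-4) - 1*5) = 36*(-¼ - 5) = 36*(-21/4) = -189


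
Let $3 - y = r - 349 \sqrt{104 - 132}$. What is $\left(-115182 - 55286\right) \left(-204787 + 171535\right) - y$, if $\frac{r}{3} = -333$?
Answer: $5668400934 - 698 i \sqrt{7} \approx 5.6684 \cdot 10^{9} - 1846.7 i$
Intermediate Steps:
$r = -999$ ($r = 3 \left(-333\right) = -999$)
$y = 1002 + 698 i \sqrt{7}$ ($y = 3 - \left(-999 - 349 \sqrt{104 - 132}\right) = 3 - \left(-999 - 349 \sqrt{-28}\right) = 3 - \left(-999 - 349 \cdot 2 i \sqrt{7}\right) = 3 - \left(-999 - 698 i \sqrt{7}\right) = 3 + \left(999 + 698 i \sqrt{7}\right) = 1002 + 698 i \sqrt{7} \approx 1002.0 + 1846.7 i$)
$\left(-115182 - 55286\right) \left(-204787 + 171535\right) - y = \left(-115182 - 55286\right) \left(-204787 + 171535\right) - \left(1002 + 698 i \sqrt{7}\right) = \left(-170468\right) \left(-33252\right) - \left(1002 + 698 i \sqrt{7}\right) = 5668401936 - \left(1002 + 698 i \sqrt{7}\right) = 5668400934 - 698 i \sqrt{7}$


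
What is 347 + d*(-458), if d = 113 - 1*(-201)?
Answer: -143465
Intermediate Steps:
d = 314 (d = 113 + 201 = 314)
347 + d*(-458) = 347 + 314*(-458) = 347 - 143812 = -143465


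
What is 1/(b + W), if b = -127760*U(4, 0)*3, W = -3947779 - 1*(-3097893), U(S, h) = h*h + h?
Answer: -1/849886 ≈ -1.1766e-6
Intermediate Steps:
U(S, h) = h + h² (U(S, h) = h² + h = h + h²)
W = -849886 (W = -3947779 + 3097893 = -849886)
b = 0 (b = -127760*0*(1 + 0)*3 = -127760*0*1*3 = -0*3 = -127760*0 = 0)
1/(b + W) = 1/(0 - 849886) = 1/(-849886) = -1/849886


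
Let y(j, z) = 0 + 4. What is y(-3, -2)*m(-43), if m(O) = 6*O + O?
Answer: -1204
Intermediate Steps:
y(j, z) = 4
m(O) = 7*O
y(-3, -2)*m(-43) = 4*(7*(-43)) = 4*(-301) = -1204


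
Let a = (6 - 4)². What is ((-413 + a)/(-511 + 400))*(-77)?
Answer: -31493/111 ≈ -283.72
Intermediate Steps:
a = 4 (a = 2² = 4)
((-413 + a)/(-511 + 400))*(-77) = ((-413 + 4)/(-511 + 400))*(-77) = -409/(-111)*(-77) = -409*(-1/111)*(-77) = (409/111)*(-77) = -31493/111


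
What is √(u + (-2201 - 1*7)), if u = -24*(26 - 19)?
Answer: 6*I*√66 ≈ 48.744*I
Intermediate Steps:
u = -168 (u = -24*7 = -168)
√(u + (-2201 - 1*7)) = √(-168 + (-2201 - 1*7)) = √(-168 + (-2201 - 7)) = √(-168 - 2208) = √(-2376) = 6*I*√66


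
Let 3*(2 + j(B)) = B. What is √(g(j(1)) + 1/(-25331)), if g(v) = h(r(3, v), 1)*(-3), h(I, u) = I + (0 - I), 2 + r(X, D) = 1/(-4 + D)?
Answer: I*√25331/25331 ≈ 0.0062831*I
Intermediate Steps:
j(B) = -2 + B/3
r(X, D) = -2 + 1/(-4 + D)
h(I, u) = 0 (h(I, u) = I - I = 0)
g(v) = 0 (g(v) = 0*(-3) = 0)
√(g(j(1)) + 1/(-25331)) = √(0 + 1/(-25331)) = √(0 - 1/25331) = √(-1/25331) = I*√25331/25331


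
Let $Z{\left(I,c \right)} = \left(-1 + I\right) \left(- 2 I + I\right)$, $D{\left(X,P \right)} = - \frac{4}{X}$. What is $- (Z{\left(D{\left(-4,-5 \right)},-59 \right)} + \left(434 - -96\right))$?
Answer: $-530$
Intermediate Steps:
$Z{\left(I,c \right)} = - I \left(-1 + I\right)$ ($Z{\left(I,c \right)} = \left(-1 + I\right) \left(- I\right) = - I \left(-1 + I\right)$)
$- (Z{\left(D{\left(-4,-5 \right)},-59 \right)} + \left(434 - -96\right)) = - (- \frac{4}{-4} \left(1 - - \frac{4}{-4}\right) + \left(434 - -96\right)) = - (\left(-4\right) \left(- \frac{1}{4}\right) \left(1 - \left(-4\right) \left(- \frac{1}{4}\right)\right) + \left(434 + 96\right)) = - (1 \left(1 - 1\right) + 530) = - (1 \cdot 0 + 530) = - (0 + 530) = \left(-1\right) 530 = -530$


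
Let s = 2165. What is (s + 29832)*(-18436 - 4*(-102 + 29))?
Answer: -580553568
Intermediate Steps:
(s + 29832)*(-18436 - 4*(-102 + 29)) = (2165 + 29832)*(-18436 - 4*(-102 + 29)) = 31997*(-18436 - 4*(-73)) = 31997*(-18436 + 292) = 31997*(-18144) = -580553568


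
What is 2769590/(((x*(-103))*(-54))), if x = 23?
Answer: 1384795/63963 ≈ 21.650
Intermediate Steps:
2769590/(((x*(-103))*(-54))) = 2769590/(((23*(-103))*(-54))) = 2769590/((-2369*(-54))) = 2769590/127926 = 2769590*(1/127926) = 1384795/63963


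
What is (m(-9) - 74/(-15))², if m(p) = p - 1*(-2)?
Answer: 961/225 ≈ 4.2711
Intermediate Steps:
m(p) = 2 + p (m(p) = p + 2 = 2 + p)
(m(-9) - 74/(-15))² = ((2 - 9) - 74/(-15))² = (-7 - 74*(-1/15))² = (-7 + 74/15)² = (-31/15)² = 961/225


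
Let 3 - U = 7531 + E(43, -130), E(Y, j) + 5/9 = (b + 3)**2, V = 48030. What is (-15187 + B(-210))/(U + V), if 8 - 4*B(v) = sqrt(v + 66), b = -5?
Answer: -136665/364487 - 27*I/364487 ≈ -0.37495 - 7.4077e-5*I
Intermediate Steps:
E(Y, j) = 31/9 (E(Y, j) = -5/9 + (-5 + 3)**2 = -5/9 + (-2)**2 = -5/9 + 4 = 31/9)
U = -67783/9 (U = 3 - (7531 + 31/9) = 3 - 1*67810/9 = 3 - 67810/9 = -67783/9 ≈ -7531.4)
B(v) = 2 - sqrt(66 + v)/4 (B(v) = 2 - sqrt(v + 66)/4 = 2 - sqrt(66 + v)/4)
(-15187 + B(-210))/(U + V) = (-15187 + (2 - sqrt(66 - 210)/4))/(-67783/9 + 48030) = (-15187 + (2 - 3*I))/(364487/9) = (-15187 + (2 - 3*I))*(9/364487) = (-15185 - 3*I)*(9/364487) = -136665/364487 - 27*I/364487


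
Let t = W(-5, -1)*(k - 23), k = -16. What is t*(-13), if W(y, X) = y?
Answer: -2535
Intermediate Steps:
t = 195 (t = -5*(-16 - 23) = -5*(-39) = 195)
t*(-13) = 195*(-13) = -2535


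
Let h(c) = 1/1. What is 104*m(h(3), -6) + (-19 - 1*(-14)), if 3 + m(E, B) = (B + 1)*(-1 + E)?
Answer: -317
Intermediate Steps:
h(c) = 1
m(E, B) = -3 + (1 + B)*(-1 + E) (m(E, B) = -3 + (B + 1)*(-1 + E) = -3 + (1 + B)*(-1 + E))
104*m(h(3), -6) + (-19 - 1*(-14)) = 104*(-4 + 1 - 1*(-6) - 6*1) + (-19 - 1*(-14)) = 104*(-4 + 1 + 6 - 6) + (-19 + 14) = 104*(-3) - 5 = -312 - 5 = -317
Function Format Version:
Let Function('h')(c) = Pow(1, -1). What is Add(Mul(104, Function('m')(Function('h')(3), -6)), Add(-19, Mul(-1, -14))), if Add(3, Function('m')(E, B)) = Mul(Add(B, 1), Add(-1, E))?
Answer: -317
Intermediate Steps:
Function('h')(c) = 1
Function('m')(E, B) = Add(-3, Mul(Add(1, B), Add(-1, E))) (Function('m')(E, B) = Add(-3, Mul(Add(B, 1), Add(-1, E))) = Add(-3, Mul(Add(1, B), Add(-1, E))))
Add(Mul(104, Function('m')(Function('h')(3), -6)), Add(-19, Mul(-1, -14))) = Add(Mul(104, Add(-4, 1, Mul(-1, -6), Mul(-6, 1))), Add(-19, Mul(-1, -14))) = Add(Mul(104, Add(-4, 1, 6, -6)), Add(-19, 14)) = Add(Mul(104, -3), -5) = Add(-312, -5) = -317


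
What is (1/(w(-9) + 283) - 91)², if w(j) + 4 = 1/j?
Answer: 52167016801/6300100 ≈ 8280.3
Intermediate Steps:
w(j) = -4 + 1/j
(1/(w(-9) + 283) - 91)² = (1/((-4 + 1/(-9)) + 283) - 91)² = (1/((-4 - ⅑) + 283) - 91)² = (1/(-37/9 + 283) - 91)² = (1/(2510/9) - 91)² = (9/2510 - 91)² = (-228401/2510)² = 52167016801/6300100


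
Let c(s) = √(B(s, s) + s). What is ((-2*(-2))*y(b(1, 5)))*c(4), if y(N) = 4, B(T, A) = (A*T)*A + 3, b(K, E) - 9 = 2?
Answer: 16*√71 ≈ 134.82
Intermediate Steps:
b(K, E) = 11 (b(K, E) = 9 + 2 = 11)
B(T, A) = 3 + T*A² (B(T, A) = T*A² + 3 = 3 + T*A²)
c(s) = √(3 + s + s³) (c(s) = √((3 + s*s²) + s) = √((3 + s³) + s) = √(3 + s + s³))
((-2*(-2))*y(b(1, 5)))*c(4) = (-2*(-2)*4)*√(3 + 4 + 4³) = (4*4)*√(3 + 4 + 64) = 16*√71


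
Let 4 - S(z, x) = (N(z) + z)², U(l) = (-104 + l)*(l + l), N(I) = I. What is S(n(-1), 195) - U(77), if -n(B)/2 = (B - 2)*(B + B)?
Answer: 3586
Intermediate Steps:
n(B) = -4*B*(-2 + B) (n(B) = -2*(B - 2)*(B + B) = -2*(-2 + B)*2*B = -4*B*(-2 + B))
U(l) = 2*l*(-104 + l) (U(l) = (-104 + l)*(2*l) = 2*l*(-104 + l))
S(z, x) = 4 - 4*z² (S(z, x) = 4 - (z + z)² = 4 - (2*z)² = 4 - 4*z²)
S(n(-1), 195) - U(77) = (4 - 4*16*(2 - 1*(-1))²) - 2*77*(-104 + 77) = (4 - 4*16*(2 + 1)²) - 2*77*(-27) = (4 - 4*(4*(-1)*3)²) - 1*(-4158) = (4 - 4*(-12)²) + 4158 = (4 - 4*144) + 4158 = (4 - 576) + 4158 = -572 + 4158 = 3586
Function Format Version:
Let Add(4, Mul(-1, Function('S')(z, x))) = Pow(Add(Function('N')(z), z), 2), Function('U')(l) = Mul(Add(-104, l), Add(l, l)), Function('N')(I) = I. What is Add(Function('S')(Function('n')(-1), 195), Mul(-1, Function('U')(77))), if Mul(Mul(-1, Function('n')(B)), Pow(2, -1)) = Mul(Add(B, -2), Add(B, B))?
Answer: 3586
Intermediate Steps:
Function('n')(B) = Mul(-4, B, Add(-2, B)) (Function('n')(B) = Mul(-2, Mul(Add(B, -2), Add(B, B))) = Mul(-2, Mul(Add(-2, B), Mul(2, B))) = Mul(-2, Mul(2, B, Add(-2, B))) = Mul(-4, B, Add(-2, B)))
Function('U')(l) = Mul(2, l, Add(-104, l)) (Function('U')(l) = Mul(Add(-104, l), Mul(2, l)) = Mul(2, l, Add(-104, l)))
Function('S')(z, x) = Add(4, Mul(-4, Pow(z, 2))) (Function('S')(z, x) = Add(4, Mul(-1, Pow(Add(z, z), 2))) = Add(4, Mul(-1, Pow(Mul(2, z), 2))) = Add(4, Mul(-1, Mul(4, Pow(z, 2)))) = Add(4, Mul(-4, Pow(z, 2))))
Add(Function('S')(Function('n')(-1), 195), Mul(-1, Function('U')(77))) = Add(Add(4, Mul(-4, Pow(Mul(4, -1, Add(2, Mul(-1, -1))), 2))), Mul(-1, Mul(2, 77, Add(-104, 77)))) = Add(Add(4, Mul(-4, Pow(Mul(4, -1, Add(2, 1)), 2))), Mul(-1, Mul(2, 77, -27))) = Add(Add(4, Mul(-4, Pow(Mul(4, -1, 3), 2))), Mul(-1, -4158)) = Add(Add(4, Mul(-4, Pow(-12, 2))), 4158) = Add(Add(4, Mul(-4, 144)), 4158) = Add(Add(4, -576), 4158) = Add(-572, 4158) = 3586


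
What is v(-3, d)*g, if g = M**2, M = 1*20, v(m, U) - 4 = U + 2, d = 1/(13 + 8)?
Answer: 50800/21 ≈ 2419.0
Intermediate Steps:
d = 1/21 ≈ 0.047619
v(m, U) = 6 + U (v(m, U) = 4 + (U + 2) = 4 + (2 + U) = 6 + U)
M = 20
g = 400 (g = 20**2 = 400)
v(-3, d)*g = (6 + 1/21)*400 = (127/21)*400 = 50800/21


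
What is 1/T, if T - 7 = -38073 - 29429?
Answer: -1/67495 ≈ -1.4816e-5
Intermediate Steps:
T = -67495 (T = 7 + (-38073 - 29429) = 7 - 67502 = -67495)
1/T = 1/(-67495) = -1/67495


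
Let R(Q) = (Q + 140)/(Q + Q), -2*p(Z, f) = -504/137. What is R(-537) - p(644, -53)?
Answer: -216259/147138 ≈ -1.4698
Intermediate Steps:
p(Z, f) = 252/137 (p(Z, f) = -(-252)/137 = -1/2*(-504/137) = 252/137)
R(Q) = (140 + Q)/(2*Q) (R(Q) = (140 + Q)/((2*Q)) = (140 + Q)*(1/(2*Q)) = (140 + Q)/(2*Q))
R(-537) - p(644, -53) = (1/2)*(140 - 537)/(-537) - 1*252/137 = (1/2)*(-1/537)*(-397) - 252/137 = 397/1074 - 252/137 = -216259/147138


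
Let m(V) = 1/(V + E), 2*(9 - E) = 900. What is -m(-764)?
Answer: 1/1205 ≈ 0.00082988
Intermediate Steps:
E = -441 (E = 9 - ½*900 = 9 - 450 = -441)
m(V) = 1/(-441 + V) (m(V) = 1/(V - 441) = 1/(-441 + V))
-m(-764) = -1/(-441 - 764) = -1/(-1205) = -1*(-1/1205) = 1/1205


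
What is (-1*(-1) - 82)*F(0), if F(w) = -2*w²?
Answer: 0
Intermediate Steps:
(-1*(-1) - 82)*F(0) = (-1*(-1) - 82)*(-2*0²) = (1 - 82)*(-2*0) = -81*0 = 0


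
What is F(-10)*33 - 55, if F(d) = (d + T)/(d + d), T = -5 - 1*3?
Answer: -253/10 ≈ -25.300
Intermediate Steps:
T = -8 (T = -5 - 3 = -8)
F(d) = (-8 + d)/(2*d) (F(d) = (d - 8)/(d + d) = (-8 + d)/((2*d)) = (-8 + d)*(1/(2*d)) = (-8 + d)/(2*d))
F(-10)*33 - 55 = ((½)*(-8 - 10)/(-10))*33 - 55 = ((½)*(-⅒)*(-18))*33 - 55 = (9/10)*33 - 55 = 297/10 - 55 = -253/10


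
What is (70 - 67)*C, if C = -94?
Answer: -282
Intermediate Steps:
(70 - 67)*C = (70 - 67)*(-94) = 3*(-94) = -282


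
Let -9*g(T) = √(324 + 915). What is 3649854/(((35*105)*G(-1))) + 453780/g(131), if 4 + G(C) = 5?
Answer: 1216618/1225 - 1361340*√1239/413 ≈ -1.1503e+5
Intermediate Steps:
g(T) = -√1239/9 (g(T) = -√(324 + 915)/9 = -√1239/9)
G(C) = 1 (G(C) = -4 + 5 = 1)
3649854/(((35*105)*G(-1))) + 453780/g(131) = 3649854/(((35*105)*1)) + 453780/((-√1239/9)) = 3649854/((3675*1)) + 453780*(-3*√1239/413) = 3649854/3675 - 1361340*√1239/413 = 3649854*(1/3675) - 1361340*√1239/413 = 1216618/1225 - 1361340*√1239/413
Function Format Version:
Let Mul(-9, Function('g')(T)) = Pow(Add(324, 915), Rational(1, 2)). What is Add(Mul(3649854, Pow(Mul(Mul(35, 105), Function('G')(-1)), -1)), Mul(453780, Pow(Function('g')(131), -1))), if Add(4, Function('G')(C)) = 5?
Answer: Add(Rational(1216618, 1225), Mul(Rational(-1361340, 413), Pow(1239, Rational(1, 2)))) ≈ -1.1503e+5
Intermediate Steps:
Function('g')(T) = Mul(Rational(-1, 9), Pow(1239, Rational(1, 2))) (Function('g')(T) = Mul(Rational(-1, 9), Pow(Add(324, 915), Rational(1, 2))) = Mul(Rational(-1, 9), Pow(1239, Rational(1, 2))))
Function('G')(C) = 1 (Function('G')(C) = Add(-4, 5) = 1)
Add(Mul(3649854, Pow(Mul(Mul(35, 105), Function('G')(-1)), -1)), Mul(453780, Pow(Function('g')(131), -1))) = Add(Mul(3649854, Pow(Mul(Mul(35, 105), 1), -1)), Mul(453780, Pow(Mul(Rational(-1, 9), Pow(1239, Rational(1, 2))), -1))) = Add(Mul(3649854, Pow(Mul(3675, 1), -1)), Mul(453780, Mul(Rational(-3, 413), Pow(1239, Rational(1, 2))))) = Add(Mul(3649854, Pow(3675, -1)), Mul(Rational(-1361340, 413), Pow(1239, Rational(1, 2)))) = Add(Mul(3649854, Rational(1, 3675)), Mul(Rational(-1361340, 413), Pow(1239, Rational(1, 2)))) = Add(Rational(1216618, 1225), Mul(Rational(-1361340, 413), Pow(1239, Rational(1, 2))))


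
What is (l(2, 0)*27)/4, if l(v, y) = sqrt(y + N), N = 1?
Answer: 27/4 ≈ 6.7500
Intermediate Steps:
l(v, y) = sqrt(1 + y) (l(v, y) = sqrt(y + 1) = sqrt(1 + y))
(l(2, 0)*27)/4 = (sqrt(1 + 0)*27)/4 = (sqrt(1)*27)*(1/4) = (1*27)*(1/4) = 27*(1/4) = 27/4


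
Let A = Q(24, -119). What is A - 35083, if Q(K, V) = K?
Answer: -35059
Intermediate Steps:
A = 24
A - 35083 = 24 - 35083 = -35059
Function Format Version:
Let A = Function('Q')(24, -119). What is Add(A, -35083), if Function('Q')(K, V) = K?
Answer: -35059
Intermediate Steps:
A = 24
Add(A, -35083) = Add(24, -35083) = -35059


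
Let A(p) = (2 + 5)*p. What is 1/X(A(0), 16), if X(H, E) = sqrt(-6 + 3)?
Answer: -I*sqrt(3)/3 ≈ -0.57735*I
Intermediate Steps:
A(p) = 7*p
X(H, E) = I*sqrt(3) (X(H, E) = sqrt(-3) = I*sqrt(3))
1/X(A(0), 16) = 1/(I*sqrt(3)) = -I*sqrt(3)/3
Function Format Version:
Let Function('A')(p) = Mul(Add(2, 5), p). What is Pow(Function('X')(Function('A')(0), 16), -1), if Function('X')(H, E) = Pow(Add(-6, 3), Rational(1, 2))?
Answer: Mul(Rational(-1, 3), I, Pow(3, Rational(1, 2))) ≈ Mul(-0.57735, I)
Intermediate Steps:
Function('A')(p) = Mul(7, p)
Function('X')(H, E) = Mul(I, Pow(3, Rational(1, 2))) (Function('X')(H, E) = Pow(-3, Rational(1, 2)) = Mul(I, Pow(3, Rational(1, 2))))
Pow(Function('X')(Function('A')(0), 16), -1) = Pow(Mul(I, Pow(3, Rational(1, 2))), -1) = Mul(Rational(-1, 3), I, Pow(3, Rational(1, 2)))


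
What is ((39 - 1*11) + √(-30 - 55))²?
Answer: (28 + I*√85)² ≈ 699.0 + 516.29*I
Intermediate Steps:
((39 - 1*11) + √(-30 - 55))² = ((39 - 11) + √(-85))² = (28 + I*√85)²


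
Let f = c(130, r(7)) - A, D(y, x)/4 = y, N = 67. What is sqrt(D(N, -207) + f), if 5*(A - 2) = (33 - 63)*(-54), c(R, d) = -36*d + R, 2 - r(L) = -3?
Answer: 6*I*sqrt(3) ≈ 10.392*I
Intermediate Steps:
r(L) = 5 (r(L) = 2 - 1*(-3) = 2 + 3 = 5)
D(y, x) = 4*y
c(R, d) = R - 36*d
A = 326 (A = 2 + ((33 - 63)*(-54))/5 = 2 + (-30*(-54))/5 = 2 + (1/5)*1620 = 2 + 324 = 326)
f = -376 (f = (130 - 36*5) - 1*326 = (130 - 180) - 326 = -50 - 326 = -376)
sqrt(D(N, -207) + f) = sqrt(4*67 - 376) = sqrt(268 - 376) = sqrt(-108) = 6*I*sqrt(3)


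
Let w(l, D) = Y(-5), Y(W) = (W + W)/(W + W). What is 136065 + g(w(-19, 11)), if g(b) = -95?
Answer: 135970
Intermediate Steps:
Y(W) = 1 (Y(W) = (2*W)/((2*W)) = (2*W)*(1/(2*W)) = 1)
w(l, D) = 1
136065 + g(w(-19, 11)) = 136065 - 95 = 135970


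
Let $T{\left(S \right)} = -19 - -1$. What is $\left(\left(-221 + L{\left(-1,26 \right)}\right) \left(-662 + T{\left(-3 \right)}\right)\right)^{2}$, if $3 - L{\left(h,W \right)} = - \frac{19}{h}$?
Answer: $25972545600$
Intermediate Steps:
$L{\left(h,W \right)} = 3 + \frac{19}{h}$ ($L{\left(h,W \right)} = 3 - - \frac{19}{h} = 3 + \frac{19}{h}$)
$T{\left(S \right)} = -18$ ($T{\left(S \right)} = -19 + 1 = -18$)
$\left(\left(-221 + L{\left(-1,26 \right)}\right) \left(-662 + T{\left(-3 \right)}\right)\right)^{2} = \left(\left(-221 + \left(3 + \frac{19}{-1}\right)\right) \left(-662 - 18\right)\right)^{2} = \left(\left(-221 + \left(3 + 19 \left(-1\right)\right)\right) \left(-680\right)\right)^{2} = \left(\left(-221 + \left(3 - 19\right)\right) \left(-680\right)\right)^{2} = \left(\left(-221 - 16\right) \left(-680\right)\right)^{2} = \left(\left(-237\right) \left(-680\right)\right)^{2} = 161160^{2} = 25972545600$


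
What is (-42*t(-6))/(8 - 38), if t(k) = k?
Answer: -42/5 ≈ -8.4000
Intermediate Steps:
(-42*t(-6))/(8 - 38) = (-42*(-6))/(8 - 38) = 252/(-30) = 252*(-1/30) = -42/5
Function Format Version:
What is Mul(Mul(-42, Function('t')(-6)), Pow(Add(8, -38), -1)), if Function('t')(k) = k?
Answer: Rational(-42, 5) ≈ -8.4000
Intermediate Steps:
Mul(Mul(-42, Function('t')(-6)), Pow(Add(8, -38), -1)) = Mul(Mul(-42, -6), Pow(Add(8, -38), -1)) = Mul(252, Pow(-30, -1)) = Mul(252, Rational(-1, 30)) = Rational(-42, 5)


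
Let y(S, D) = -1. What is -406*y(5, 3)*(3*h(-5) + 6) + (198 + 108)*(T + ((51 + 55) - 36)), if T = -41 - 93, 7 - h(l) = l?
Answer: -2532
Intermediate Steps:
h(l) = 7 - l
T = -134
-406*y(5, 3)*(3*h(-5) + 6) + (198 + 108)*(T + ((51 + 55) - 36)) = -(-406)*(3*(7 - 1*(-5)) + 6) + (198 + 108)*(-134 + ((51 + 55) - 36)) = -(-406)*(3*(7 + 5) + 6) + 306*(-134 + (106 - 36)) = -(-406)*(3*12 + 6) + 306*(-134 + 70) = -(-406)*(36 + 6) + 306*(-64) = -(-406)*42 - 19584 = -406*(-42) - 19584 = 17052 - 19584 = -2532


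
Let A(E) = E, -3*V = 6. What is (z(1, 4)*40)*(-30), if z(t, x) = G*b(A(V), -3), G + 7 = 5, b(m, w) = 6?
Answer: 14400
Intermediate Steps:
V = -2 (V = -1/3*6 = -2)
G = -2 (G = -7 + 5 = -2)
z(t, x) = -12 (z(t, x) = -2*6 = -12)
(z(1, 4)*40)*(-30) = -12*40*(-30) = -480*(-30) = 14400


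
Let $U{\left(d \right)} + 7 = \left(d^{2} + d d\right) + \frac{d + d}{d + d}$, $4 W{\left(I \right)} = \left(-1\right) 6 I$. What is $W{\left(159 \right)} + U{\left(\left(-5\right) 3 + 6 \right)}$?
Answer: $- \frac{165}{2} \approx -82.5$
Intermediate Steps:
$W{\left(I \right)} = - \frac{3 I}{2}$ ($W{\left(I \right)} = \frac{\left(-1\right) 6 I}{4} = \frac{\left(-6\right) I}{4} = - \frac{3 I}{2}$)
$U{\left(d \right)} = -6 + 2 d^{2}$ ($U{\left(d \right)} = -7 + \left(\left(d^{2} + d d\right) + \frac{d + d}{d + d}\right) = -7 + \left(\left(d^{2} + d^{2}\right) + \frac{2 d}{2 d}\right) = -7 + \left(2 d^{2} + 2 d \frac{1}{2 d}\right) = -7 + \left(2 d^{2} + 1\right) = -7 + \left(1 + 2 d^{2}\right) = -6 + 2 d^{2}$)
$W{\left(159 \right)} + U{\left(\left(-5\right) 3 + 6 \right)} = \left(- \frac{3}{2}\right) 159 - \left(6 - 2 \left(\left(-5\right) 3 + 6\right)^{2}\right) = - \frac{477}{2} - \left(6 - 2 \left(-15 + 6\right)^{2}\right) = - \frac{477}{2} - \left(6 - 2 \left(-9\right)^{2}\right) = - \frac{477}{2} + \left(-6 + 2 \cdot 81\right) = - \frac{477}{2} + \left(-6 + 162\right) = - \frac{477}{2} + 156 = - \frac{165}{2}$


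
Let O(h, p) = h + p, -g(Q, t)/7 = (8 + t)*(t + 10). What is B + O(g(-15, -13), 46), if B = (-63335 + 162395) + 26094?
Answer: 125095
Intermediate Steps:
g(Q, t) = -7*(8 + t)*(10 + t) (g(Q, t) = -7*(8 + t)*(t + 10) = -7*(8 + t)*(10 + t))
B = 125154 (B = 99060 + 26094 = 125154)
B + O(g(-15, -13), 46) = 125154 + ((-560 - 126*(-13) - 7*(-13)**2) + 46) = 125154 + ((-560 + 1638 - 7*169) + 46) = 125154 + ((-560 + 1638 - 1183) + 46) = 125154 + (-105 + 46) = 125154 - 59 = 125095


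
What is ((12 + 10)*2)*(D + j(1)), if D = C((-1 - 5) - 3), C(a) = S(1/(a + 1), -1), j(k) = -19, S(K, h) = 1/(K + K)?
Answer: -1012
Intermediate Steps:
S(K, h) = 1/(2*K)
C(a) = ½ + a/2 (C(a) = 1/(2*(1/(a + 1))) = 1/(2*(1/(1 + a))) = (1 + a)/2 = ½ + a/2)
D = -4 (D = ½ + ((-1 - 5) - 3)/2 = ½ + (-6 - 3)/2 = ½ + (½)*(-9) = ½ - 9/2 = -4)
((12 + 10)*2)*(D + j(1)) = ((12 + 10)*2)*(-4 - 19) = (22*2)*(-23) = 44*(-23) = -1012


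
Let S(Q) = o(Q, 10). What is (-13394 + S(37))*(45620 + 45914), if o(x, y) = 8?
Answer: -1225274124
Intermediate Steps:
S(Q) = 8
(-13394 + S(37))*(45620 + 45914) = (-13394 + 8)*(45620 + 45914) = -13386*91534 = -1225274124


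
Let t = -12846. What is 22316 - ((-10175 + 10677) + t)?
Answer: 34660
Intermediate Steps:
22316 - ((-10175 + 10677) + t) = 22316 - ((-10175 + 10677) - 12846) = 22316 - (502 - 12846) = 22316 - 1*(-12344) = 22316 + 12344 = 34660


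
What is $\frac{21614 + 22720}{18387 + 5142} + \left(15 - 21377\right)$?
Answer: $- \frac{167527388}{7843} \approx -21360.0$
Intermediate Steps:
$\frac{21614 + 22720}{18387 + 5142} + \left(15 - 21377\right) = \frac{44334}{23529} - 21362 = 44334 \cdot \frac{1}{23529} - 21362 = \frac{14778}{7843} - 21362 = - \frac{167527388}{7843}$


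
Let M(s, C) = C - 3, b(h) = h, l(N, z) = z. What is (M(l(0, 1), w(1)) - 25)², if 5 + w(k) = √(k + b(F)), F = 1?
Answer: (33 - √2)² ≈ 997.66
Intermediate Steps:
w(k) = -5 + √(1 + k) (w(k) = -5 + √(k + 1) = -5 + √(1 + k))
M(s, C) = -3 + C
(M(l(0, 1), w(1)) - 25)² = ((-3 + (-5 + √(1 + 1))) - 25)² = ((-3 + (-5 + √2)) - 25)² = ((-8 + √2) - 25)² = (-33 + √2)²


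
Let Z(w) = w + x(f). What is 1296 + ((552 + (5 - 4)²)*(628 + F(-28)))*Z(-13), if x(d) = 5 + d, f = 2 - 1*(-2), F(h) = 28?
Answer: -1449776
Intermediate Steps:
f = 4 (f = 2 + 2 = 4)
Z(w) = 9 + w (Z(w) = w + (5 + 4) = w + 9 = 9 + w)
1296 + ((552 + (5 - 4)²)*(628 + F(-28)))*Z(-13) = 1296 + ((552 + (5 - 4)²)*(628 + 28))*(9 - 13) = 1296 + ((552 + 1²)*656)*(-4) = 1296 + ((552 + 1)*656)*(-4) = 1296 + (553*656)*(-4) = 1296 + 362768*(-4) = 1296 - 1451072 = -1449776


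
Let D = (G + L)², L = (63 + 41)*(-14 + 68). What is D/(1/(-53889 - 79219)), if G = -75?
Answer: -4086772462548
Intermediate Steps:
L = 5616 (L = 104*54 = 5616)
D = 30702681 (D = (-75 + 5616)² = 5541² = 30702681)
D/(1/(-53889 - 79219)) = 30702681/(1/(-53889 - 79219)) = 30702681/(1/(-133108)) = 30702681/(-1/133108) = 30702681*(-133108) = -4086772462548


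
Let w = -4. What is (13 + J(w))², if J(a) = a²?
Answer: 841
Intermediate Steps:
(13 + J(w))² = (13 + (-4)²)² = (13 + 16)² = 29² = 841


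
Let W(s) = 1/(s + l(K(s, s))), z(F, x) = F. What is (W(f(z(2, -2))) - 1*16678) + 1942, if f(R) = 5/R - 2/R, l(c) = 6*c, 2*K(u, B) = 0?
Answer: -44206/3 ≈ -14735.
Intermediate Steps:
K(u, B) = 0 (K(u, B) = (½)*0 = 0)
f(R) = 3/R
W(s) = 1/s (W(s) = 1/(s + 6*0) = 1/(s + 0) = 1/s)
(W(f(z(2, -2))) - 1*16678) + 1942 = (1/(3/2) - 1*16678) + 1942 = (1/(3*(½)) - 16678) + 1942 = (1/(3/2) - 16678) + 1942 = (⅔ - 16678) + 1942 = -50032/3 + 1942 = -44206/3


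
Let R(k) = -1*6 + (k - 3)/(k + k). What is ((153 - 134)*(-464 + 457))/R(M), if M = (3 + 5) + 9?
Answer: 119/5 ≈ 23.800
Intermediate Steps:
M = 17 (M = 8 + 9 = 17)
R(k) = -6 + (-3 + k)/(2*k) (R(k) = -6 + (-3 + k)/((2*k)) = -6 + (-3 + k)*(1/(2*k)) = -6 + (-3 + k)/(2*k))
((153 - 134)*(-464 + 457))/R(M) = ((153 - 134)*(-464 + 457))/(((1/2)*(-3 - 11*17)/17)) = (19*(-7))/(((1/2)*(1/17)*(-3 - 187))) = -133/((1/2)*(1/17)*(-190)) = -133/(-95/17) = -133*(-17/95) = 119/5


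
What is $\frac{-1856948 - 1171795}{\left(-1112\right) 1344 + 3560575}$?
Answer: $- \frac{3028743}{2066047} \approx -1.466$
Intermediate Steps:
$\frac{-1856948 - 1171795}{\left(-1112\right) 1344 + 3560575} = - \frac{3028743}{-1494528 + 3560575} = - \frac{3028743}{2066047}$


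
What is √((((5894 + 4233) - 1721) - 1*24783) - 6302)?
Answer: I*√22679 ≈ 150.6*I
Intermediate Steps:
√((((5894 + 4233) - 1721) - 1*24783) - 6302) = √(((10127 - 1721) - 24783) - 6302) = √((8406 - 24783) - 6302) = √(-16377 - 6302) = √(-22679) = I*√22679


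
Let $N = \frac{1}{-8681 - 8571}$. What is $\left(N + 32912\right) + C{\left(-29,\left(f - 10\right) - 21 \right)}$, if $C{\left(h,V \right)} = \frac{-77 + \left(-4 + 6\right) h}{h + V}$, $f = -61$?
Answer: $\frac{68705865603}{2087492} \approx 32913.0$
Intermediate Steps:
$C{\left(h,V \right)} = \frac{-77 + 2 h}{V + h}$
$N = - \frac{1}{17252}$ ($N = \frac{1}{-17252} = - \frac{1}{17252} \approx -5.7964 \cdot 10^{-5}$)
$\left(N + 32912\right) + C{\left(-29,\left(f - 10\right) - 21 \right)} = \left(- \frac{1}{17252} + 32912\right) + \frac{-77 + 2 \left(-29\right)}{\left(\left(-61 - 10\right) - 21\right) - 29} = \frac{567797823}{17252} + \frac{-77 - 58}{\left(-71 - 21\right) - 29} = \frac{567797823}{17252} + \frac{1}{-92 - 29} \left(-135\right) = \frac{567797823}{17252} + \frac{1}{-121} \left(-135\right) = \frac{567797823}{17252} - - \frac{135}{121} = \frac{567797823}{17252} + \frac{135}{121} = \frac{68705865603}{2087492}$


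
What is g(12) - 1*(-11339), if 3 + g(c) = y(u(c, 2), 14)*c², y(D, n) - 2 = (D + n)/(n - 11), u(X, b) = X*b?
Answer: 13448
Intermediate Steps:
y(D, n) = 2 + (D + n)/(-11 + n) (y(D, n) = 2 + (D + n)/(n - 11) = 2 + (D + n)/(-11 + n))
g(c) = -3 + c²*(20/3 + 2*c/3) (g(c) = -3 + ((-22 + c*2 + 3*14)/(-11 + 14))*c² = -3 + ((-22 + 2*c + 42)/3)*c² = -3 + ((20 + 2*c)/3)*c² = -3 + (20/3 + 2*c/3)*c² = -3 + c²*(20/3 + 2*c/3))
g(12) - 1*(-11339) = (-3 + (⅔)*12²*(10 + 12)) - 1*(-11339) = (-3 + (⅔)*144*22) + 11339 = (-3 + 2112) + 11339 = 2109 + 11339 = 13448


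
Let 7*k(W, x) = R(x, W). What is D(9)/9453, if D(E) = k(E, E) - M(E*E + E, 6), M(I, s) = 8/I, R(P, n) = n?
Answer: 377/2977695 ≈ 0.00012661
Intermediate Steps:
k(W, x) = W/7
D(E) = -8/(E + E²) + E/7 (D(E) = E/7 - 8/(E*E + E) = E/7 - 8/(E² + E) = E/7 - 8/(E + E²) = -8/(E + E²) + E/7)
D(9)/9453 = ((⅐)*(-56 + 9²*(1 + 9))/(9*(1 + 9)))/9453 = ((⅐)*(⅑)*(-56 + 81*10)/10)*(1/9453) = ((⅐)*(⅑)*(⅒)*(-56 + 810))*(1/9453) = ((⅐)*(⅑)*(⅒)*754)*(1/9453) = (377/315)*(1/9453) = 377/2977695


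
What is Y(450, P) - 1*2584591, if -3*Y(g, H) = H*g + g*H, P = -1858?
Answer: -2027191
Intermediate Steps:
Y(g, H) = -2*H*g/3 (Y(g, H) = -(H*g + g*H)/3 = -(H*g + H*g)/3 = -2*H*g/3)
Y(450, P) - 1*2584591 = -⅔*(-1858)*450 - 1*2584591 = 557400 - 2584591 = -2027191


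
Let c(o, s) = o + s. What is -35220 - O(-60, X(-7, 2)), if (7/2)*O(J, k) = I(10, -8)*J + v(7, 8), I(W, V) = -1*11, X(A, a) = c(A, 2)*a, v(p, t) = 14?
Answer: -247888/7 ≈ -35413.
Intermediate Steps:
X(A, a) = a*(2 + A) (X(A, a) = (A + 2)*a = (2 + A)*a = a*(2 + A))
I(W, V) = -11
O(J, k) = 4 - 22*J/7 (O(J, k) = 2*(-11*J + 14)/7 = 2*(14 - 11*J)/7 = 4 - 22*J/7)
-35220 - O(-60, X(-7, 2)) = -35220 - (4 - 22/7*(-60)) = -35220 - (4 + 1320/7) = -35220 - 1*1348/7 = -35220 - 1348/7 = -247888/7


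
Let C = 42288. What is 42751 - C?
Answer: 463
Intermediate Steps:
42751 - C = 42751 - 1*42288 = 42751 - 42288 = 463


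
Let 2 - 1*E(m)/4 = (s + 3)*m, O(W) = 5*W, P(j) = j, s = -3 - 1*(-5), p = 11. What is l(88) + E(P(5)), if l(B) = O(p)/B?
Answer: -731/8 ≈ -91.375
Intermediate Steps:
s = 2 (s = -3 + 5 = 2)
E(m) = 8 - 20*m (E(m) = 8 - 4*(2 + 3)*m = 8 - 20*m)
l(B) = 55/B (l(B) = (5*11)/B = 55/B)
l(88) + E(P(5)) = 55/88 + (8 - 20*5) = 55*(1/88) + (8 - 100) = 5/8 - 92 = -731/8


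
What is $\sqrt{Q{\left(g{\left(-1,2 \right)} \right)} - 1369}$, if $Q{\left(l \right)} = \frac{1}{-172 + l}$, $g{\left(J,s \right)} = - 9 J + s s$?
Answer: $\frac{26 i \sqrt{51198}}{159} \approx 37.0 i$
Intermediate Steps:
$g{\left(J,s \right)} = s^{2} - 9 J$ ($g{\left(J,s \right)} = - 9 J + s^{2} = s^{2} - 9 J$)
$\sqrt{Q{\left(g{\left(-1,2 \right)} \right)} - 1369} = \sqrt{\frac{1}{-172 + \left(2^{2} - -9\right)} - 1369} = \sqrt{\frac{1}{-172 + \left(4 + 9\right)} - 1369} = \sqrt{\frac{1}{-172 + 13} - 1369} = \sqrt{\frac{1}{-159} - 1369} = \sqrt{- \frac{1}{159} - 1369} = \sqrt{- \frac{217672}{159}} = \frac{26 i \sqrt{51198}}{159}$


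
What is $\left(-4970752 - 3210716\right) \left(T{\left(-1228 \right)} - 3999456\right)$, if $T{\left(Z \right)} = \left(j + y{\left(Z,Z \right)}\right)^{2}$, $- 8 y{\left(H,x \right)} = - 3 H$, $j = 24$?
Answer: $31162587775065$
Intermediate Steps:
$y{\left(H,x \right)} = \frac{3 H}{8}$ ($y{\left(H,x \right)} = - \frac{\left(-3\right) H}{8} = \frac{3 H}{8}$)
$T{\left(Z \right)} = \left(24 + \frac{3 Z}{8}\right)^{2}$
$\left(-4970752 - 3210716\right) \left(T{\left(-1228 \right)} - 3999456\right) = \left(-4970752 - 3210716\right) \left(\frac{9 \left(64 - 1228\right)^{2}}{64} - 3999456\right) = - 8181468 \left(\frac{9 \left(-1164\right)^{2}}{64} - 3999456\right) = - 8181468 \left(\frac{9}{64} \cdot 1354896 - 3999456\right) = - 8181468 \left(\frac{762129}{4} - 3999456\right) = \left(-8181468\right) \left(- \frac{15235695}{4}\right) = 31162587775065$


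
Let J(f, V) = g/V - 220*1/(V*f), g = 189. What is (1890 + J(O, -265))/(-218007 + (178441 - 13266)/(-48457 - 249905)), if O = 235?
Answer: -7020789340182/810137588725595 ≈ -0.0086662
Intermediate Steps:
J(f, V) = 189/V - 220/(V*f) (J(f, V) = 189/V - 220*1/(V*f) = 189/V - 220/(V*f))
(1890 + J(O, -265))/(-218007 + (178441 - 13266)/(-48457 - 249905)) = (1890 + (-220 + 189*235)/(-265*235))/(-218007 + (178441 - 13266)/(-48457 - 249905)) = (1890 - 1/265*1/235*(-220 + 44415))/(-218007 + 165175/(-298362)) = (1890 - 1/265*1/235*44195)/(-218007 + 165175*(-1/298362)) = (1890 - 8839/12455)/(-218007 - 165175/298362) = 23531111/(12455*(-65045169709/298362)) = (23531111/12455)*(-298362/65045169709) = -7020789340182/810137588725595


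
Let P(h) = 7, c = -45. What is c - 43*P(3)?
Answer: -346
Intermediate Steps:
c - 43*P(3) = -45 - 43*7 = -45 - 301 = -346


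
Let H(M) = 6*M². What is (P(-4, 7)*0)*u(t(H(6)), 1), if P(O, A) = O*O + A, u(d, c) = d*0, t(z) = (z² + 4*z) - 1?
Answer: 0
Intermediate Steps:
t(z) = -1 + z² + 4*z
u(d, c) = 0
P(O, A) = A + O² (P(O, A) = O² + A = A + O²)
(P(-4, 7)*0)*u(t(H(6)), 1) = ((7 + (-4)²)*0)*0 = ((7 + 16)*0)*0 = (23*0)*0 = 0*0 = 0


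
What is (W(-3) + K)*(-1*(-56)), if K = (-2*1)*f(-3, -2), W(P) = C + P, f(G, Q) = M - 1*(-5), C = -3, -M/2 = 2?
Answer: -448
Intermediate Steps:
M = -4 (M = -2*2 = -4)
f(G, Q) = 1 (f(G, Q) = -4 - 1*(-5) = -4 + 5 = 1)
W(P) = -3 + P
K = -2 (K = -2*1*1 = -2*1 = -2)
(W(-3) + K)*(-1*(-56)) = ((-3 - 3) - 2)*(-1*(-56)) = (-6 - 2)*56 = -8*56 = -448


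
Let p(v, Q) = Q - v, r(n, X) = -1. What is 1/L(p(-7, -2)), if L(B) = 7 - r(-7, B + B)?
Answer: ⅛ ≈ 0.12500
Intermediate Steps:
L(B) = 8 (L(B) = 7 - 1*(-1) = 7 + 1 = 8)
1/L(p(-7, -2)) = 1/8 = ⅛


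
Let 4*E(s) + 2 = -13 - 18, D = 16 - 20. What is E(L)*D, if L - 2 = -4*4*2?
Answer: 33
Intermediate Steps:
D = -4
L = -30 (L = 2 - 4*4*2 = 2 - 16*2 = 2 - 32 = -30)
E(s) = -33/4 (E(s) = -½ + (-13 - 18)/4 = -½ + (¼)*(-31) = -½ - 31/4 = -33/4)
E(L)*D = -33/4*(-4) = 33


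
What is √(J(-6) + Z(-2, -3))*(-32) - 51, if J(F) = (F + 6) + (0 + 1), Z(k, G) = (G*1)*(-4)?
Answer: -51 - 32*√13 ≈ -166.38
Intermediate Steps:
Z(k, G) = -4*G (Z(k, G) = G*(-4) = -4*G)
J(F) = 7 + F (J(F) = (6 + F) + 1 = 7 + F)
√(J(-6) + Z(-2, -3))*(-32) - 51 = √((7 - 6) - 4*(-3))*(-32) - 51 = √(1 + 12)*(-32) - 51 = √13*(-32) - 51 = -32*√13 - 51 = -51 - 32*√13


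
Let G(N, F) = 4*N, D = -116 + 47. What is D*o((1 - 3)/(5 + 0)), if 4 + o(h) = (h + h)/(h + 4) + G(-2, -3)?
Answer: 2530/3 ≈ 843.33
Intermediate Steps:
D = -69
o(h) = -12 + 2*h/(4 + h) (o(h) = -4 + ((h + h)/(h + 4) + 4*(-2)) = -4 + ((2*h)/(4 + h) - 8) = -4 + (2*h/(4 + h) - 8) = -4 + (-8 + 2*h/(4 + h)) = -12 + 2*h/(4 + h))
D*o((1 - 3)/(5 + 0)) = -138*(-24 - 5*(1 - 3)/(5 + 0))/(4 + (1 - 3)/(5 + 0)) = -138*(-24 - (-10)/5)/(4 - 2/5) = -138*(-24 - (-10)/5)/(4 - 2*⅕) = -138*(-24 - 5*(-⅖))/(4 - ⅖) = -138*(-24 + 2)/18/5 = -138*5*(-22)/18 = -69*(-110/9) = 2530/3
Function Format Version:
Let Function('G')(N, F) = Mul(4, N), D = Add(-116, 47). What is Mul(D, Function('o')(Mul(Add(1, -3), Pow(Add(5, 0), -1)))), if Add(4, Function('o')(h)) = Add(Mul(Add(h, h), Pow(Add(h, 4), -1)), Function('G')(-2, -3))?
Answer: Rational(2530, 3) ≈ 843.33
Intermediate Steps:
D = -69
Function('o')(h) = Add(-12, Mul(2, h, Pow(Add(4, h), -1))) (Function('o')(h) = Add(-4, Add(Mul(Add(h, h), Pow(Add(h, 4), -1)), Mul(4, -2))) = Add(-4, Add(Mul(Mul(2, h), Pow(Add(4, h), -1)), -8)) = Add(-4, Add(Mul(2, h, Pow(Add(4, h), -1)), -8)) = Add(-4, Add(-8, Mul(2, h, Pow(Add(4, h), -1)))) = Add(-12, Mul(2, h, Pow(Add(4, h), -1))))
Mul(D, Function('o')(Mul(Add(1, -3), Pow(Add(5, 0), -1)))) = Mul(-69, Mul(2, Pow(Add(4, Mul(Add(1, -3), Pow(Add(5, 0), -1))), -1), Add(-24, Mul(-5, Mul(Add(1, -3), Pow(Add(5, 0), -1)))))) = Mul(-69, Mul(2, Pow(Add(4, Mul(-2, Pow(5, -1))), -1), Add(-24, Mul(-5, Mul(-2, Pow(5, -1)))))) = Mul(-69, Mul(2, Pow(Add(4, Mul(-2, Rational(1, 5))), -1), Add(-24, Mul(-5, Mul(-2, Rational(1, 5)))))) = Mul(-69, Mul(2, Pow(Add(4, Rational(-2, 5)), -1), Add(-24, Mul(-5, Rational(-2, 5))))) = Mul(-69, Mul(2, Pow(Rational(18, 5), -1), Add(-24, 2))) = Mul(-69, Mul(2, Rational(5, 18), -22)) = Mul(-69, Rational(-110, 9)) = Rational(2530, 3)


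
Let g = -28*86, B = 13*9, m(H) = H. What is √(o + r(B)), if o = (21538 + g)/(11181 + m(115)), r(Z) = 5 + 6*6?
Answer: √85119949/1412 ≈ 6.5340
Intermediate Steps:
B = 117
r(Z) = 41 (r(Z) = 5 + 36 = 41)
g = -2408
o = 9565/5648 (o = (21538 - 2408)/(11181 + 115) = 19130/11296 = 19130*(1/11296) = 9565/5648 ≈ 1.6935)
√(o + r(B)) = √(9565/5648 + 41) = √(241133/5648) = √85119949/1412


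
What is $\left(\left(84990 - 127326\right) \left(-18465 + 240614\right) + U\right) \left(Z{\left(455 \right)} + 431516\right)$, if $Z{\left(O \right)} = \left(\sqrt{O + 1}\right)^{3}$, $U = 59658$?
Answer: $-4058339112635496 - 8577214450272 \sqrt{114} \approx -4.1499 \cdot 10^{15}$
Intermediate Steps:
$Z{\left(O \right)} = \left(1 + O\right)^{\frac{3}{2}}$ ($Z{\left(O \right)} = \left(\sqrt{1 + O}\right)^{3} = \left(1 + O\right)^{\frac{3}{2}}$)
$\left(\left(84990 - 127326\right) \left(-18465 + 240614\right) + U\right) \left(Z{\left(455 \right)} + 431516\right) = \left(\left(84990 - 127326\right) \left(-18465 + 240614\right) + 59658\right) \left(\left(1 + 455\right)^{\frac{3}{2}} + 431516\right) = \left(\left(-42336\right) 222149 + 59658\right) \left(456^{\frac{3}{2}} + 431516\right) = \left(-9404900064 + 59658\right) \left(912 \sqrt{114} + 431516\right) = - 9404840406 \left(431516 + 912 \sqrt{114}\right) = -4058339112635496 - 8577214450272 \sqrt{114}$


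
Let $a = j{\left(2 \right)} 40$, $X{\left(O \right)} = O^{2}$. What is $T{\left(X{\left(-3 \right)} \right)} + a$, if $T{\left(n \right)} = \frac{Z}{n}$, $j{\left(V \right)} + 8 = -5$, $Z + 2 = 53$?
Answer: $- \frac{1543}{3} \approx -514.33$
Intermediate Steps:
$Z = 51$ ($Z = -2 + 53 = 51$)
$j{\left(V \right)} = -13$ ($j{\left(V \right)} = -8 - 5 = -13$)
$T{\left(n \right)} = \frac{51}{n}$
$a = -520$ ($a = \left(-13\right) 40 = -520$)
$T{\left(X{\left(-3 \right)} \right)} + a = \frac{51}{\left(-3\right)^{2}} - 520 = \frac{51}{9} - 520 = 51 \cdot \frac{1}{9} - 520 = \frac{17}{3} - 520 = - \frac{1543}{3}$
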